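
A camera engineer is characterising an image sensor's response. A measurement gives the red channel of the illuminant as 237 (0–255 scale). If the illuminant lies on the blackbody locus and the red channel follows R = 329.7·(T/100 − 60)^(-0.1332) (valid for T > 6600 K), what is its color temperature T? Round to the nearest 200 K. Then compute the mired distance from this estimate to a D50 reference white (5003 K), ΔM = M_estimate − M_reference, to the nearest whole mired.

(t − 60)^(-0.1332) = 237/329.7 = 0.71884.
t − 60 = 0.71884^(1/-0.1332) = 0.71884^(-7.508) = 11.922, so t = 71.922.
T = 100·t = 7192 K → 7200 K to the nearest 200 K.
M_estimate = 10⁶/7200 = 138.89; M_reference = 10⁶/5003 = 199.88.
ΔM = 138.89 − 199.88 = -60.99 → -61 mireds.

-61 mireds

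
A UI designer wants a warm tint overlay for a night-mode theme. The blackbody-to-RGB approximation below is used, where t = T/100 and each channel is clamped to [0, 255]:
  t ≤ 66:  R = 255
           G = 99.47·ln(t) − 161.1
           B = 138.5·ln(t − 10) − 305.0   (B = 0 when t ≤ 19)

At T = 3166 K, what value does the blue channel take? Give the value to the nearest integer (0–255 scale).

121

t = 3166/100 = 31.66; the t ≤ 66 branch applies.
B = 138.5·ln(31.66 − 10) − 305.0 = 138.5·ln 21.66 − 305.0 = 138.5·3.0755 − 305.0 = 120.952.
Rounded: 121.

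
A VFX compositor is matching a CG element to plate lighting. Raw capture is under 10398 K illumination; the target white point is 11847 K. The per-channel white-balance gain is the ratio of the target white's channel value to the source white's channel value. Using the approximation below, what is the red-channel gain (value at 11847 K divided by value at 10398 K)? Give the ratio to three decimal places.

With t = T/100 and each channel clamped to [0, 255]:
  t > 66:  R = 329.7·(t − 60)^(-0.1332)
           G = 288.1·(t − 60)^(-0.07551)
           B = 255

0.963

At 10398 K (t = 103.98):
  R = 329.7·(103.98 − 60)^(-0.1332) = 329.7·43.98^(-0.1332) = 329.7·0.60411 = 199.176.
At 11847 K (t = 118.47):
  R = 329.7·(118.47 − 60)^(-0.1332) = 329.7·58.47^(-0.1332) = 329.7·0.58163 = 191.762.
Gain = 191.762 / 199.176 = 0.9628 → 0.963.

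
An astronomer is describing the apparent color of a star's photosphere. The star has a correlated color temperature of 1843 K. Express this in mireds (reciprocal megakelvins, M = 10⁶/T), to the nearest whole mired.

543 mireds

M = 10⁶ / 1843 = 542.594 → 543 mireds.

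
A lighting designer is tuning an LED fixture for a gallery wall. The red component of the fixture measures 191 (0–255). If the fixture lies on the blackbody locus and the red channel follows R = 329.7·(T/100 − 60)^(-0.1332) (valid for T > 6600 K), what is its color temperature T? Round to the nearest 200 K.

(t − 60)^(-0.1332) = 191/329.7 = 0.57931.
t − 60 = 0.57931^(1/-0.1332) = 0.57931^(-7.508) = 60.245, so t = 120.245.
T = 100·t = 12025 K → 12000 K to the nearest 200 K.

12000 K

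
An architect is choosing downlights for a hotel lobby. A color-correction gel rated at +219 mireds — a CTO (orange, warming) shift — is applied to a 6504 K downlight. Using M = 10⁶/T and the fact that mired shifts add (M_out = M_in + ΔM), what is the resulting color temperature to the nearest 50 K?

M_in = 10⁶/6504 = 153.75 mireds.
M_out = 153.75 + (+219) = 372.75 mireds.
T_out = 10⁶/372.75 = 2682.8 K → 2700 K.

2700 K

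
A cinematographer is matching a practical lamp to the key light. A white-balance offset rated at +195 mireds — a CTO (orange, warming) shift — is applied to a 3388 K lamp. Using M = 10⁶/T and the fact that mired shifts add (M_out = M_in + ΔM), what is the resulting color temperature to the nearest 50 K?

2050 K

M_in = 10⁶/3388 = 295.16 mireds.
M_out = 295.16 + (+195) = 490.16 mireds.
T_out = 10⁶/490.16 = 2040.2 K → 2050 K.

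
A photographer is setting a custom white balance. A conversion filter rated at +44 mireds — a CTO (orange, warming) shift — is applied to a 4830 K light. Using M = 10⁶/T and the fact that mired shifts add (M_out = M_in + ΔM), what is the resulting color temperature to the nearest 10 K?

M_in = 10⁶/4830 = 207.04 mireds.
M_out = 207.04 + (+44) = 251.04 mireds.
T_out = 10⁶/251.04 = 3983.4 K → 3980 K.

3980 K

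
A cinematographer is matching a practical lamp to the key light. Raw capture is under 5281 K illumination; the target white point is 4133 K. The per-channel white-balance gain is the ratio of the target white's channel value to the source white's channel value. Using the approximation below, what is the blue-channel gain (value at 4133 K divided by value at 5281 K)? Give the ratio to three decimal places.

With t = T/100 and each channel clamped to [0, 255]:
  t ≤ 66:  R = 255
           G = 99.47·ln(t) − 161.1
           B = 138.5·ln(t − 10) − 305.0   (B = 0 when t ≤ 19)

0.799

At 5281 K (t = 52.81):
  B = 138.5·ln(52.81 − 10) − 305.0 = 138.5·ln 42.81 − 305.0 = 138.5·3.7568 − 305.0 = 215.313.
At 4133 K (t = 41.33):
  B = 138.5·ln(41.33 − 10) − 305.0 = 138.5·ln 31.33 − 305.0 = 138.5·3.4446 − 305.0 = 172.074.
Gain = 172.074 / 215.313 = 0.7992 → 0.799.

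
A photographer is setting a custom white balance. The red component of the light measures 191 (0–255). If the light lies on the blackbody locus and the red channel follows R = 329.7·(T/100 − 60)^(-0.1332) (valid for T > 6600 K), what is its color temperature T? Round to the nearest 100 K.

12000 K

(t − 60)^(-0.1332) = 191/329.7 = 0.57931.
t − 60 = 0.57931^(1/-0.1332) = 0.57931^(-7.508) = 60.245, so t = 120.245.
T = 100·t = 12025 K → 12000 K to the nearest 100 K.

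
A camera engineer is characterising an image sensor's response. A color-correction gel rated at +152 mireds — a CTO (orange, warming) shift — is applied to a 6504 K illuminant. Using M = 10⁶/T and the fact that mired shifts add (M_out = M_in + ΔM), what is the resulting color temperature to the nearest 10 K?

M_in = 10⁶/6504 = 153.75 mireds.
M_out = 153.75 + (+152) = 305.75 mireds.
T_out = 10⁶/305.75 = 3270.6 K → 3270 K.

3270 K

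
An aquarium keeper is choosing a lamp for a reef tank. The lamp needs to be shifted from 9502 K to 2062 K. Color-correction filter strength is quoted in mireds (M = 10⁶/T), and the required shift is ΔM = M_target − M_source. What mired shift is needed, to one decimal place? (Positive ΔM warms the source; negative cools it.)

+379.7 mireds

M_source = 10⁶/9502 = 105.241; M_target = 10⁶/2062 = 484.966.
ΔM = 484.966 − 105.241 = 379.725 → +379.7 mireds, a warming shift.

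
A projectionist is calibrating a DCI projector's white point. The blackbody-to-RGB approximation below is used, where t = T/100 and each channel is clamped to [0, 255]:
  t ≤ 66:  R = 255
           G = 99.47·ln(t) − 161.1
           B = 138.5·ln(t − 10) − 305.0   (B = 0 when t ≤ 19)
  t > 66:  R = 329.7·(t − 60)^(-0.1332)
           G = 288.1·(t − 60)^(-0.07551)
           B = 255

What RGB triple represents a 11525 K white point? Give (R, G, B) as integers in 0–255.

t = 11525/100 = 115.25; the t > 66 branch applies.
R = 329.7·(115.25 − 60)^(-0.1332) = 329.7·55.25^(-0.1332) = 329.7·0.58603 = 193.215.
G = 288.1·(115.25 − 60)^(-0.07551) = 288.1·55.25^(-0.07551) = 288.1·0.73865 = 212.804.
B = 255 by definition for t > 66.
Rounded: (193, 213, 255).

(193, 213, 255)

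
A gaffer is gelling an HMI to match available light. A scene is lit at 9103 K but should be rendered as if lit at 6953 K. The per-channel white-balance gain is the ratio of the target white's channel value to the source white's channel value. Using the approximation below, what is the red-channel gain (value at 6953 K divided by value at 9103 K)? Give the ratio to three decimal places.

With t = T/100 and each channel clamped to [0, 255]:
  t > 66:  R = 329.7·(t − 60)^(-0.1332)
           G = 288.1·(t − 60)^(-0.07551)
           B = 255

At 9103 K (t = 91.03):
  R = 329.7·(91.03 − 60)^(-0.1332) = 329.7·31.03^(-0.1332) = 329.7·0.63284 = 208.648.
At 6953 K (t = 69.53):
  R = 329.7·(69.53 − 60)^(-0.1332) = 329.7·9.53^(-0.1332) = 329.7·0.74060 = 244.176.
Gain = 244.176 / 208.648 = 1.1703 → 1.170.

1.170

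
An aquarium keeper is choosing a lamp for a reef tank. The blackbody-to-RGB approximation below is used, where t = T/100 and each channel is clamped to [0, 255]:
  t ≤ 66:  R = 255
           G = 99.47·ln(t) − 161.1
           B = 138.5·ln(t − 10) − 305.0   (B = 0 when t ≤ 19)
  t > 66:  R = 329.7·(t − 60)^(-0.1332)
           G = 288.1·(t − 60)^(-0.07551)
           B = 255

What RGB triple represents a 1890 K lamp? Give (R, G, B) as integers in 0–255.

(255, 131, 0)

t = 1890/100 = 18.9; the t ≤ 66 branch applies.
R = 255 by definition for t ≤ 66.
G = 99.47·ln 18.9 − 161.1 = 99.47·2.9392 − 161.1 = 131.258.
t = 18.9 ≤ 19, so B = 0.
Rounded: (255, 131, 0).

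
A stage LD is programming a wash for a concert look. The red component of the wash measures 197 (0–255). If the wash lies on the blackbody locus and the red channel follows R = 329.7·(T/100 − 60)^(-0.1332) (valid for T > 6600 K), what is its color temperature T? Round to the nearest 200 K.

10800 K

(t − 60)^(-0.1332) = 197/329.7 = 0.59751.
t − 60 = 0.59751^(1/-0.1332) = 0.59751^(-7.508) = 47.761, so t = 107.761.
T = 100·t = 10776 K → 10800 K to the nearest 200 K.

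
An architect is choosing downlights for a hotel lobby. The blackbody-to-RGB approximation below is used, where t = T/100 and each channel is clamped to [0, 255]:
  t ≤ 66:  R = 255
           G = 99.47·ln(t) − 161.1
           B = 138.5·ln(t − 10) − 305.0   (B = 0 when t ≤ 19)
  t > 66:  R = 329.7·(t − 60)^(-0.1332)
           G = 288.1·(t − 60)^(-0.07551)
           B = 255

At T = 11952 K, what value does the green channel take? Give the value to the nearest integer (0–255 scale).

212

t = 11952/100 = 119.52; the t > 66 branch applies.
G = 288.1·(119.52 − 60)^(-0.07551) = 288.1·59.52^(-0.07551) = 288.1·0.73451 = 211.611.
Rounded: 212.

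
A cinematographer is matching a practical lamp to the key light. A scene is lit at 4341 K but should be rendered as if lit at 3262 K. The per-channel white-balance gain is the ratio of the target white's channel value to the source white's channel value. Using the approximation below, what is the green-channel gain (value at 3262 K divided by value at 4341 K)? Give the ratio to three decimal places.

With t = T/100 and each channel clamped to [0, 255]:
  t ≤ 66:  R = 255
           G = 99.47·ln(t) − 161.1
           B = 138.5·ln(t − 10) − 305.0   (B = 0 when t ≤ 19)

At 4341 K (t = 43.41):
  G = 99.47·ln 43.41 − 161.1 = 99.47·3.7707 − 161.1 = 213.971.
At 3262 K (t = 32.62):
  G = 99.47·ln 32.62 − 161.1 = 99.47·3.4849 − 161.1 = 185.546.
Gain = 185.546 / 213.971 = 0.8672 → 0.867.

0.867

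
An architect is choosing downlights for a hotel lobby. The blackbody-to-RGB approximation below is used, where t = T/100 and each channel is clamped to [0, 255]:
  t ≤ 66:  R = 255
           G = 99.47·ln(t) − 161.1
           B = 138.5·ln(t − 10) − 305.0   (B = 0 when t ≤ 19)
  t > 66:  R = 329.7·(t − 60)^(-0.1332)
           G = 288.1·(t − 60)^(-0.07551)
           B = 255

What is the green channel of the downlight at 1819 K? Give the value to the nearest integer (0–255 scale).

127

t = 1819/100 = 18.19; the t ≤ 66 branch applies.
G = 99.47·ln 18.19 − 161.1 = 99.47·2.9009 − 161.1 = 127.450.
Rounded: 127.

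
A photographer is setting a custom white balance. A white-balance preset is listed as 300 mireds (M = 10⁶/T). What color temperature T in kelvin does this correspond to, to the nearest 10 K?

T = 10⁶ / 300 = 3333.33 K → 3330 K.

3330 K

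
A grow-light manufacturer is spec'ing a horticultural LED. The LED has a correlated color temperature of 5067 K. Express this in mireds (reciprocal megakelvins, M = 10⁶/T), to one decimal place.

197.4 mireds

M = 10⁶ / 5067 = 197.355 → 197.4 mireds.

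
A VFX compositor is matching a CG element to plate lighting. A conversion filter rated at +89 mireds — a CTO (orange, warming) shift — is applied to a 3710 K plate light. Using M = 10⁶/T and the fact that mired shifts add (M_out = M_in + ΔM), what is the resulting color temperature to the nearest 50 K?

2800 K

M_in = 10⁶/3710 = 269.54 mireds.
M_out = 269.54 + (+89) = 358.54 mireds.
T_out = 10⁶/358.54 = 2789.1 K → 2800 K.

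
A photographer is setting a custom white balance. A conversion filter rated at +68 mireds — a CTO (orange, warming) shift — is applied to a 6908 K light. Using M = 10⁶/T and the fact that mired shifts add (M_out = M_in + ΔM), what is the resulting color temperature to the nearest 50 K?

M_in = 10⁶/6908 = 144.76 mireds.
M_out = 144.76 + (+68) = 212.76 mireds.
T_out = 10⁶/212.76 = 4700.1 K → 4700 K.

4700 K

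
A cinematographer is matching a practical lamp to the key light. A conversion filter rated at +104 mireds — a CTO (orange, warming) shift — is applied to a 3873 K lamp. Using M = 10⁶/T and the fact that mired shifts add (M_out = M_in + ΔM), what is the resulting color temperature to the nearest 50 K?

2750 K

M_in = 10⁶/3873 = 258.20 mireds.
M_out = 258.20 + (+104) = 362.20 mireds.
T_out = 10⁶/362.20 = 2760.9 K → 2750 K.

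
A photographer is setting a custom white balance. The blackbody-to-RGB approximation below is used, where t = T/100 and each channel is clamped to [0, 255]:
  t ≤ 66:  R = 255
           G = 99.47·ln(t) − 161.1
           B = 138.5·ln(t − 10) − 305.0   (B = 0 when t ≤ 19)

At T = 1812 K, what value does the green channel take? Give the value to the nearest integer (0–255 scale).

127

t = 1812/100 = 18.12; the t ≤ 66 branch applies.
G = 99.47·ln 18.12 − 161.1 = 99.47·2.8970 − 161.1 = 127.066.
Rounded: 127.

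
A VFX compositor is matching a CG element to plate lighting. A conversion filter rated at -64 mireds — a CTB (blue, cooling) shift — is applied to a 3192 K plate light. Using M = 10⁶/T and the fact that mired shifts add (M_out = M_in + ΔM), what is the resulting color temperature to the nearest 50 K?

4000 K

M_in = 10⁶/3192 = 313.28 mireds.
M_out = 313.28 + (-64) = 249.28 mireds.
T_out = 10⁶/249.28 = 4011.5 K → 4000 K.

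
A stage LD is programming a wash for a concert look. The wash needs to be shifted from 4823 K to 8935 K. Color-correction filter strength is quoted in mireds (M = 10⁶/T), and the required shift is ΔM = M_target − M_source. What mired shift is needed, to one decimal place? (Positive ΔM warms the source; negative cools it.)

M_source = 10⁶/4823 = 207.340; M_target = 10⁶/8935 = 111.919.
ΔM = 111.919 − 207.340 = -95.420 → -95.4 mireds, a cooling shift.

-95.4 mireds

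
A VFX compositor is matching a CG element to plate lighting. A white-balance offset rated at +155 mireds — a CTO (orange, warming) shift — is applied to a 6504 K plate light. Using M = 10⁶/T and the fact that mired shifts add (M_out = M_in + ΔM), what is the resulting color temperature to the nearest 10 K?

M_in = 10⁶/6504 = 153.75 mireds.
M_out = 153.75 + (+155) = 308.75 mireds.
T_out = 10⁶/308.75 = 3238.9 K → 3240 K.

3240 K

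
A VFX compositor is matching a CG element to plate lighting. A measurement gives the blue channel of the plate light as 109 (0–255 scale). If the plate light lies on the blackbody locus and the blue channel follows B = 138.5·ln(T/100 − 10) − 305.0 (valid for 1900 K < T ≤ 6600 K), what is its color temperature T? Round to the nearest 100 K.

3000 K

ln(t − 10) = (109 + 305.0) / 138.5 = 2.9892.
t − 10 = e^2.9892 = 19.869, so t = 29.869.
T = 100·t = 2987 K → 3000 K to the nearest 100 K.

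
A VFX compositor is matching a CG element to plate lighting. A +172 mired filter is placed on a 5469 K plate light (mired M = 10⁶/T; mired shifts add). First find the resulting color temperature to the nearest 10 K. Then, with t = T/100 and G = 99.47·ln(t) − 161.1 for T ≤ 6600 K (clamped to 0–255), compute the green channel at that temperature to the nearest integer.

171

M_in = 10⁶/5469 = 182.85; M_out = 182.85 + (+172) = 354.85.
T_out = 10⁶/354.85 = 2818.1 K → 2820 K; t = 28.2.
G = 99.47·ln 28.2 − 161.1 = 99.47·3.3393 − 161.1 = 171.062.
Rounded: 171.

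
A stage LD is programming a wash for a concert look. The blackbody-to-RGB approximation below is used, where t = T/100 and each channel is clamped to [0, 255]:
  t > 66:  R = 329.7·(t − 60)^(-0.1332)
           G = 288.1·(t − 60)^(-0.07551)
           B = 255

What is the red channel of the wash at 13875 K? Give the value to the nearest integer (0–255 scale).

184

t = 13875/100 = 138.75; the t > 66 branch applies.
R = 329.7·(138.75 − 60)^(-0.1332) = 329.7·78.75^(-0.1332) = 329.7·0.55901 = 184.306.
Rounded: 184.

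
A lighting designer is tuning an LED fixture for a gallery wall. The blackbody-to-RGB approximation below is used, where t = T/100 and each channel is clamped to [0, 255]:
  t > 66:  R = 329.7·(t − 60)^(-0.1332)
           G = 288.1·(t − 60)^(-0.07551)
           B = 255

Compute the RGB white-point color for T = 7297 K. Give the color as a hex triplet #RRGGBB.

t = 7297/100 = 72.97; the t > 66 branch applies.
R = 329.7·(72.97 − 60)^(-0.1332) = 329.7·12.97^(-0.1332) = 329.7·0.71081 = 234.356.
G = 288.1·(72.97 − 60)^(-0.07551) = 288.1·12.97^(-0.07551) = 288.1·0.82407 = 237.413.
B = 255 by definition for t > 66.
Rounded: (234, 237, 255).
In hex: #EAEDFF.

#EAEDFF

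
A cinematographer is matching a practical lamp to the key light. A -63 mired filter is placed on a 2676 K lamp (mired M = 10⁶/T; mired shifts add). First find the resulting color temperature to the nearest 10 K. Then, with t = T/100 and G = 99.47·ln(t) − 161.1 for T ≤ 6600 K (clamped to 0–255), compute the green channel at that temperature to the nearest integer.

M_in = 10⁶/2676 = 373.69; M_out = 373.69 + (-63) = 310.69.
T_out = 10⁶/310.69 = 3218.6 K → 3220 K; t = 32.2.
G = 99.47·ln 32.2 − 161.1 = 99.47·3.4720 − 161.1 = 184.257.
Rounded: 184.

184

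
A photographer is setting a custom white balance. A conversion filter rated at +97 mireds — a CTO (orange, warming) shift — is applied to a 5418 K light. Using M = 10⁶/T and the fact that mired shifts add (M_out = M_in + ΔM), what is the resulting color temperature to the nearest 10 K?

M_in = 10⁶/5418 = 184.57 mireds.
M_out = 184.57 + (+97) = 281.57 mireds.
T_out = 10⁶/281.57 = 3551.5 K → 3550 K.

3550 K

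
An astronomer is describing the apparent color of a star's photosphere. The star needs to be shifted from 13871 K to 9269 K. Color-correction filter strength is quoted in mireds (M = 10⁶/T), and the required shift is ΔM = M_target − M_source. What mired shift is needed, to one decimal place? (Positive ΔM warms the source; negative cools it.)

+35.8 mireds

M_source = 10⁶/13871 = 72.093; M_target = 10⁶/9269 = 107.887.
ΔM = 107.887 − 72.093 = 35.794 → +35.8 mireds, a warming shift.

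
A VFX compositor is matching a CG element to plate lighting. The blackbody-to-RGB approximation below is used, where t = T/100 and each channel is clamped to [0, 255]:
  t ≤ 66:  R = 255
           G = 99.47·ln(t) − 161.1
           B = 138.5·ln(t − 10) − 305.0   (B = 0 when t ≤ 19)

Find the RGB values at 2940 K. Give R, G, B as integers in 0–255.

R=255, G=175, B=106

t = 2940/100 = 29.4; the t ≤ 66 branch applies.
R = 255 by definition for t ≤ 66.
G = 99.47·ln 29.4 − 161.1 = 99.47·3.3810 − 161.1 = 175.208.
B = 138.5·ln(29.4 − 10) − 305.0 = 138.5·ln 19.4 − 305.0 = 138.5·2.9653 − 305.0 = 105.690.
Rounded: (255, 175, 106).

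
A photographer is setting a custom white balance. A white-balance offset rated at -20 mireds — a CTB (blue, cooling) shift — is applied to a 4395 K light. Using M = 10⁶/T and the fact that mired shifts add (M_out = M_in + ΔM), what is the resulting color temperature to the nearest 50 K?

M_in = 10⁶/4395 = 227.53 mireds.
M_out = 227.53 + (-20) = 207.53 mireds.
T_out = 10⁶/207.53 = 4818.6 K → 4800 K.

4800 K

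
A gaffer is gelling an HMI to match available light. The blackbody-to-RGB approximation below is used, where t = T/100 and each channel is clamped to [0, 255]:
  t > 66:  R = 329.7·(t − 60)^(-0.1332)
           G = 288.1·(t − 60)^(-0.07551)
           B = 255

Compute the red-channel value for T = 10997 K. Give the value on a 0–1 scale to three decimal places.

0.768

t = 10997/100 = 109.97; the t > 66 branch applies.
R = 329.7·(109.97 − 60)^(-0.1332) = 329.7·49.97^(-0.1332) = 329.7·0.59393 = 195.817.
On a 0–1 scale: 195.817/255 = 0.7679 → 0.768.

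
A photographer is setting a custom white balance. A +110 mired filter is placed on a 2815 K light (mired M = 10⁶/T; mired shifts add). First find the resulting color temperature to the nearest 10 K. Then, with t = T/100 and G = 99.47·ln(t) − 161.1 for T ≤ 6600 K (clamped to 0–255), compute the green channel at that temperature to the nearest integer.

144

M_in = 10⁶/2815 = 355.24; M_out = 355.24 + (+110) = 465.24.
T_out = 10⁶/465.24 = 2149.4 K → 2150 K; t = 21.5.
G = 99.47·ln 21.5 − 161.1 = 99.47·3.0681 − 161.1 = 144.079.
Rounded: 144.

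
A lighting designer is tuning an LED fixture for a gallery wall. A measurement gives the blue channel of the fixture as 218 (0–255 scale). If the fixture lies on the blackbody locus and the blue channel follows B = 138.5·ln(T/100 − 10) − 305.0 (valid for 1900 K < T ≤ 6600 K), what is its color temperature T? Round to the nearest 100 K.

5400 K

ln(t − 10) = (218 + 305.0) / 138.5 = 3.7762.
t − 10 = e^3.7762 = 43.649, so t = 53.649.
T = 100·t = 5365 K → 5400 K to the nearest 100 K.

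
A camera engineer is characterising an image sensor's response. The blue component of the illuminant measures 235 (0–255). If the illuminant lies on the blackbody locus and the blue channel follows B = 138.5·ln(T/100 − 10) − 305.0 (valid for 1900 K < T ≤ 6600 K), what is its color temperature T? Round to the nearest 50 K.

5950 K

ln(t − 10) = (235 + 305.0) / 138.5 = 3.8989.
t − 10 = e^3.8989 = 49.349, so t = 59.349.
T = 100·t = 5935 K → 5950 K to the nearest 50 K.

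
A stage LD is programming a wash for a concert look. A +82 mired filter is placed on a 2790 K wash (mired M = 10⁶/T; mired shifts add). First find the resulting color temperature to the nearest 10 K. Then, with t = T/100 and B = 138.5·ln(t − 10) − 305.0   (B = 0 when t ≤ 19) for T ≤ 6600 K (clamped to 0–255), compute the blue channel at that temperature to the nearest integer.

47

M_in = 10⁶/2790 = 358.42; M_out = 358.42 + (+82) = 440.42.
T_out = 10⁶/440.42 = 2270.5 K → 2270 K; t = 22.7.
B = 138.5·ln(22.7 − 10) − 305.0 = 138.5·ln 12.7 − 305.0 = 138.5·2.5416 − 305.0 = 47.012.
Rounded: 47.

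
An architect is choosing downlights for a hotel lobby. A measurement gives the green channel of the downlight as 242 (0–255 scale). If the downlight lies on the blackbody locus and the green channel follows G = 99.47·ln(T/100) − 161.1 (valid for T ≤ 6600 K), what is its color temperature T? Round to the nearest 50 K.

ln t = (242 + 161.1) / 99.47 = 4.0525.
t = e^4.0525 = 57.540.
T = 100·t = 5754 K → 5750 K to the nearest 50 K.

5750 K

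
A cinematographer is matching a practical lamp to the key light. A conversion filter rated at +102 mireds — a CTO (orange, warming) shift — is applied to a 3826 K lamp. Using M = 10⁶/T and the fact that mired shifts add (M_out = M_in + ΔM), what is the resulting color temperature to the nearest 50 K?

2750 K

M_in = 10⁶/3826 = 261.37 mireds.
M_out = 261.37 + (+102) = 363.37 mireds.
T_out = 10⁶/363.37 = 2752.0 K → 2750 K.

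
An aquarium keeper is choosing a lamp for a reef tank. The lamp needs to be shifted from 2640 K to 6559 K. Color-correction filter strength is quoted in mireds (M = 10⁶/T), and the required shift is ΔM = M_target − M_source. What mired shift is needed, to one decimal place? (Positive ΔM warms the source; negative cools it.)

-226.3 mireds

M_source = 10⁶/2640 = 378.788; M_target = 10⁶/6559 = 152.462.
ΔM = 152.462 − 378.788 = -226.326 → -226.3 mireds, a cooling shift.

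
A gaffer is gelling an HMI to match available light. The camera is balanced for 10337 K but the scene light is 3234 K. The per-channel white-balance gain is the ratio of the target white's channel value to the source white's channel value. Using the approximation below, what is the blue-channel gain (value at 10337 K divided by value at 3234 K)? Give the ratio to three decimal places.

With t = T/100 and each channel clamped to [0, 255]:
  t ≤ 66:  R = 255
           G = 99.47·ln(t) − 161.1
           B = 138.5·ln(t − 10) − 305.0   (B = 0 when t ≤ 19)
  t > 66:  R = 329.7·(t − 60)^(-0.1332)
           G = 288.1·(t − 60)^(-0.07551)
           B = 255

At 3234 K (t = 32.34):
  B = 138.5·ln(32.34 − 10) − 305.0 = 138.5·ln 22.34 − 305.0 = 138.5·3.1064 − 305.0 = 125.233.
At 10337 K (t = 103.37):
  B = 255 by definition for t > 66.
Gain = 255.000 / 125.233 = 2.0362 → 2.036.

2.036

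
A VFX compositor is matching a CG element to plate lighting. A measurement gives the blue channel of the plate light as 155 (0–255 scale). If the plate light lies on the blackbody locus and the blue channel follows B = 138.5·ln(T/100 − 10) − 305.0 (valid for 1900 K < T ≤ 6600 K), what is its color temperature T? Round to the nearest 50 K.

3750 K

ln(t − 10) = (155 + 305.0) / 138.5 = 3.3213.
t − 10 = e^3.3213 = 27.696, so t = 37.696.
T = 100·t = 3770 K → 3750 K to the nearest 50 K.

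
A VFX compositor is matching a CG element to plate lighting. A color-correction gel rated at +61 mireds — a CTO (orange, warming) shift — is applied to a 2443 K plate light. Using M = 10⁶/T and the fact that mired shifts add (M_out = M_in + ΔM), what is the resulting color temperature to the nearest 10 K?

2130 K

M_in = 10⁶/2443 = 409.33 mireds.
M_out = 409.33 + (+61) = 470.33 mireds.
T_out = 10⁶/470.33 = 2126.2 K → 2130 K.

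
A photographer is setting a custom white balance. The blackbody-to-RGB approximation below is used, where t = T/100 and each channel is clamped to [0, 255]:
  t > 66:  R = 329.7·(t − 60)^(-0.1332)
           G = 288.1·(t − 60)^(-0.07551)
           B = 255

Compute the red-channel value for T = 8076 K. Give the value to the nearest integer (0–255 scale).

220

t = 8076/100 = 80.76; the t > 66 branch applies.
R = 329.7·(80.76 − 60)^(-0.1332) = 329.7·20.76^(-0.1332) = 329.7·0.66764 = 220.122.
Rounded: 220.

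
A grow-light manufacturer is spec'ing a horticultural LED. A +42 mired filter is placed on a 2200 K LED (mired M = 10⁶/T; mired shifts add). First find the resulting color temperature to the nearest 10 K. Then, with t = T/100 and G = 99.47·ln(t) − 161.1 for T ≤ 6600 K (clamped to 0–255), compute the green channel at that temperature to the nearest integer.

137

M_in = 10⁶/2200 = 454.55; M_out = 454.55 + (+42) = 496.55.
T_out = 10⁶/496.55 = 2013.9 K → 2010 K; t = 20.1.
G = 99.47·ln 20.1 − 161.1 = 99.47·3.0007 − 161.1 = 137.382.
Rounded: 137.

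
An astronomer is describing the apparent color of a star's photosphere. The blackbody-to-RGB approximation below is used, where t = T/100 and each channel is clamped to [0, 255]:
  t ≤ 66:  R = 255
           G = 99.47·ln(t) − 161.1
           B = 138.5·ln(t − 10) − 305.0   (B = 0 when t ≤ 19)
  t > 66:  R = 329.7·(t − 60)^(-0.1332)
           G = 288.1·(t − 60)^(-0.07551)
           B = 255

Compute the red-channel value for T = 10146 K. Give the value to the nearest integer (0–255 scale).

t = 10146/100 = 101.46; the t > 66 branch applies.
R = 329.7·(101.46 − 60)^(-0.1332) = 329.7·41.46^(-0.1332) = 329.7·0.60888 = 200.748.
Rounded: 201.

201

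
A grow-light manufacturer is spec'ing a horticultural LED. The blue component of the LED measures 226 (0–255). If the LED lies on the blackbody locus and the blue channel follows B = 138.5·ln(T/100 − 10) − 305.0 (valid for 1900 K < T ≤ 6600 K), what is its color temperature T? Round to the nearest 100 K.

5600 K

ln(t − 10) = (226 + 305.0) / 138.5 = 3.8339.
t − 10 = e^3.8339 = 46.244, so t = 56.244.
T = 100·t = 5624 K → 5600 K to the nearest 100 K.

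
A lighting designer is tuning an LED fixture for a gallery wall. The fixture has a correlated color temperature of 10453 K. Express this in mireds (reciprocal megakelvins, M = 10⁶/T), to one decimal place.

95.7 mireds

M = 10⁶ / 10453 = 95.666 → 95.7 mireds.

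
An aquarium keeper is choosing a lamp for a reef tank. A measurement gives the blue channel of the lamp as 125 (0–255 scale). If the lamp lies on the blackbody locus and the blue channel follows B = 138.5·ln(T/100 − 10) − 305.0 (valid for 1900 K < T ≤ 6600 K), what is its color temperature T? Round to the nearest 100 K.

3200 K

ln(t − 10) = (125 + 305.0) / 138.5 = 3.1047.
t − 10 = e^3.1047 = 22.302, so t = 32.302.
T = 100·t = 3230 K → 3200 K to the nearest 100 K.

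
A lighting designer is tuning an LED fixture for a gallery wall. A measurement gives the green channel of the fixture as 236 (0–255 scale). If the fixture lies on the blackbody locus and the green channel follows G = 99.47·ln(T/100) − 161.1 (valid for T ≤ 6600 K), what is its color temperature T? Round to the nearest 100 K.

ln t = (236 + 161.1) / 99.47 = 3.9922.
t = e^3.9922 = 54.172.
T = 100·t = 5417 K → 5400 K to the nearest 100 K.

5400 K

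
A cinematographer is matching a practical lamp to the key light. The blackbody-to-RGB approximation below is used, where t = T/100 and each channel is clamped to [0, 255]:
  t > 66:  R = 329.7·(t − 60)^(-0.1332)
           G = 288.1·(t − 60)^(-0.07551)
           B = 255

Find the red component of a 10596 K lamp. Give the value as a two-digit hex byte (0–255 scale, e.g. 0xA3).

t = 10596/100 = 105.96; the t > 66 branch applies.
R = 329.7·(105.96 − 60)^(-0.1332) = 329.7·45.96^(-0.1332) = 329.7·0.60058 = 198.011.
Rounded: 198; in hex, 0xC6.

0xC6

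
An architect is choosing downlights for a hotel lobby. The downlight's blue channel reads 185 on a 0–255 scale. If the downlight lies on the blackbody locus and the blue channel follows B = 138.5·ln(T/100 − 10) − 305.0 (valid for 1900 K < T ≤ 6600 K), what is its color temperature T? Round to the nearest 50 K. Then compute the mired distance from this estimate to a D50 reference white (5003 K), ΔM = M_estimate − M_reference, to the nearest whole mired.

+25 mireds

ln(t − 10) = (185 + 305.0) / 138.5 = 3.5379.
t − 10 = e^3.5379 = 34.395, so t = 44.395.
T = 100·t = 4439 K → 4450 K to the nearest 50 K.
M_estimate = 10⁶/4450 = 224.72; M_reference = 10⁶/5003 = 199.88.
ΔM = 224.72 − 199.88 = 24.84 → +25 mireds.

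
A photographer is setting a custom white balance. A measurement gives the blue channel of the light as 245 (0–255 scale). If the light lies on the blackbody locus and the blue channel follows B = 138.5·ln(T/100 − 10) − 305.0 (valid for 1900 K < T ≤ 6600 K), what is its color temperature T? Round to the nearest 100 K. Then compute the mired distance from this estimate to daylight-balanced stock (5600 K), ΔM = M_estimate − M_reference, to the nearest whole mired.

-20 mireds

ln(t − 10) = (245 + 305.0) / 138.5 = 3.9711.
t − 10 = e^3.9711 = 53.044, so t = 63.044.
T = 100·t = 6304 K → 6300 K to the nearest 100 K.
M_estimate = 10⁶/6300 = 158.73; M_reference = 10⁶/5600 = 178.57.
ΔM = 158.73 − 178.57 = -19.84 → -20 mireds.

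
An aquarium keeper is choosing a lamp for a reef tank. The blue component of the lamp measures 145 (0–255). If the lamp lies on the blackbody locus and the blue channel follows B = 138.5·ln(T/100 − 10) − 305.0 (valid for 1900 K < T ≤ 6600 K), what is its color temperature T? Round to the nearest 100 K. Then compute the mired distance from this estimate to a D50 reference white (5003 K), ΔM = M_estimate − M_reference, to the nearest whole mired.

ln(t − 10) = (145 + 305.0) / 138.5 = 3.2491.
t − 10 = e^3.2491 = 25.767, so t = 35.767.
T = 100·t = 3577 K → 3600 K to the nearest 100 K.
M_estimate = 10⁶/3600 = 277.78; M_reference = 10⁶/5003 = 199.88.
ΔM = 277.78 − 199.88 = 77.90 → +78 mireds.

+78 mireds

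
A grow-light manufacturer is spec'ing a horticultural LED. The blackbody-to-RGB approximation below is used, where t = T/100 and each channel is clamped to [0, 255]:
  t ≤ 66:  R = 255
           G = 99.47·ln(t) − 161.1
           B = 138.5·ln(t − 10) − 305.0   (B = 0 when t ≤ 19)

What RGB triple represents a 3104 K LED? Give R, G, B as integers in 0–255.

t = 3104/100 = 31.04; the t ≤ 66 branch applies.
R = 255 by definition for t ≤ 66.
G = 99.47·ln 31.04 − 161.1 = 99.47·3.4353 − 161.1 = 180.607.
B = 138.5·ln(31.04 − 10) − 305.0 = 138.5·ln 21.04 − 305.0 = 138.5·3.0464 − 305.0 = 116.930.
Rounded: (255, 181, 117).

R=255, G=181, B=117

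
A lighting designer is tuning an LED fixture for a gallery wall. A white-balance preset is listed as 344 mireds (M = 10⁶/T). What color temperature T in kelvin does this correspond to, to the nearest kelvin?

2907 K

T = 10⁶ / 344 = 2906.98 K → 2907 K.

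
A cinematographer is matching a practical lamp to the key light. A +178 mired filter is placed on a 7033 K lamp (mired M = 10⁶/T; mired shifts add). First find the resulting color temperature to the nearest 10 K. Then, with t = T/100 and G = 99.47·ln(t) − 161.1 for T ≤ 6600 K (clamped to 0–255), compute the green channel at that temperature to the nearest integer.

181

M_in = 10⁶/7033 = 142.19; M_out = 142.19 + (+178) = 320.19.
T_out = 10⁶/320.19 = 3123.2 K → 3120 K; t = 31.2.
G = 99.47·ln 31.2 − 161.1 = 99.47·3.4404 − 161.1 = 181.118.
Rounded: 181.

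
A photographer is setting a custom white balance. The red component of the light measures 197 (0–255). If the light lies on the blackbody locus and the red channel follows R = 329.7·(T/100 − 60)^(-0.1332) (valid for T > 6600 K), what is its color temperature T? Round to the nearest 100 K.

10800 K

(t − 60)^(-0.1332) = 197/329.7 = 0.59751.
t − 60 = 0.59751^(1/-0.1332) = 0.59751^(-7.508) = 47.761, so t = 107.761.
T = 100·t = 10776 K → 10800 K to the nearest 100 K.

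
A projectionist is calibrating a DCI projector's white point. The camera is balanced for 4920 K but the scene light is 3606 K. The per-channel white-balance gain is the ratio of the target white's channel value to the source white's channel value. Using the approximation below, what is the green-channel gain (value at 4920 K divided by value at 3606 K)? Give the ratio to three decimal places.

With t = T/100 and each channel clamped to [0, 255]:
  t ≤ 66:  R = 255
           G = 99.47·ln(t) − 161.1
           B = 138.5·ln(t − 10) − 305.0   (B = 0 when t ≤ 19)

1.158

At 3606 K (t = 36.06):
  G = 99.47·ln 36.06 − 161.1 = 99.47·3.5852 − 161.1 = 195.518.
At 4920 K (t = 49.2):
  G = 99.47·ln 49.2 − 161.1 = 99.47·3.8959 − 161.1 = 226.425.
Gain = 226.425 / 195.518 = 1.1581 → 1.158.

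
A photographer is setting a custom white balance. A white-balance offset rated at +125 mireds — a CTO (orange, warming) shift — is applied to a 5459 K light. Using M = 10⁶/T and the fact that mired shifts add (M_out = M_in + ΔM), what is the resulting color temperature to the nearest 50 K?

M_in = 10⁶/5459 = 183.18 mireds.
M_out = 183.18 + (+125) = 308.18 mireds.
T_out = 10⁶/308.18 = 3244.8 K → 3250 K.

3250 K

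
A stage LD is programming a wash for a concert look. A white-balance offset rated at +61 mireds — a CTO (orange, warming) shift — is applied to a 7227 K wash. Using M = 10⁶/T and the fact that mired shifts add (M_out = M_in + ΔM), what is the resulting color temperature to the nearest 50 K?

5000 K

M_in = 10⁶/7227 = 138.37 mireds.
M_out = 138.37 + (+61) = 199.37 mireds.
T_out = 10⁶/199.37 = 5015.8 K → 5000 K.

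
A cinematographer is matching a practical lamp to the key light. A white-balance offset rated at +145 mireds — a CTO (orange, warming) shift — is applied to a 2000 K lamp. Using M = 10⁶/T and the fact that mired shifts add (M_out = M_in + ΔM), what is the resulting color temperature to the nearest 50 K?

1550 K

M_in = 10⁶/2000 = 500.00 mireds.
M_out = 500.00 + (+145) = 645.00 mireds.
T_out = 10⁶/645.00 = 1550.4 K → 1550 K.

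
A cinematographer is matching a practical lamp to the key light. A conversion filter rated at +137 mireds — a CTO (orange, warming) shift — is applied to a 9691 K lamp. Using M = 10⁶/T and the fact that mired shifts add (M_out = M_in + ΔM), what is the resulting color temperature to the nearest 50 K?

M_in = 10⁶/9691 = 103.19 mireds.
M_out = 103.19 + (+137) = 240.19 mireds.
T_out = 10⁶/240.19 = 4163.4 K → 4150 K.

4150 K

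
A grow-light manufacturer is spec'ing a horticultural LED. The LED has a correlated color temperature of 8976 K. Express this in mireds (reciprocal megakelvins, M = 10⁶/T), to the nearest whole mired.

111 mireds

M = 10⁶ / 8976 = 111.408 → 111 mireds.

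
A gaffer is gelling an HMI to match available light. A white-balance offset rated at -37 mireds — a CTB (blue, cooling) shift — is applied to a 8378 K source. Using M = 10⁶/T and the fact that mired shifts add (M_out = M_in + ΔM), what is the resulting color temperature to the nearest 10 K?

M_in = 10⁶/8378 = 119.36 mireds.
M_out = 119.36 + (-37) = 82.36 mireds.
T_out = 10⁶/82.36 = 12141.8 K → 12140 K.

12140 K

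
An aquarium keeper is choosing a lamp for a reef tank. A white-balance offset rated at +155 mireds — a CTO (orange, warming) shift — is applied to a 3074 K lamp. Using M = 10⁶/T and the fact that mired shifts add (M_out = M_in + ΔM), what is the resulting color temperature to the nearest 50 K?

M_in = 10⁶/3074 = 325.31 mireds.
M_out = 325.31 + (+155) = 480.31 mireds.
T_out = 10⁶/480.31 = 2082.0 K → 2100 K.

2100 K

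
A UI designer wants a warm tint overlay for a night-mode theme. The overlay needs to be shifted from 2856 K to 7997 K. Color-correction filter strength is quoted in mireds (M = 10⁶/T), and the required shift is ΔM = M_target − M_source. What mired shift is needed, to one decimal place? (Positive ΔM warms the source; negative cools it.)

-225.1 mireds

M_source = 10⁶/2856 = 350.140; M_target = 10⁶/7997 = 125.047.
ΔM = 125.047 − 350.140 = -225.093 → -225.1 mireds, a cooling shift.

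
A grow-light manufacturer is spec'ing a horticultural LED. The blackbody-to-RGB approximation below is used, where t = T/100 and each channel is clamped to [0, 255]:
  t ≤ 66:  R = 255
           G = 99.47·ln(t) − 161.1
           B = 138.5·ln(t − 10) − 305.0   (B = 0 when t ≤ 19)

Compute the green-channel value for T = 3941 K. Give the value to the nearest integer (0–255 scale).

t = 3941/100 = 39.41; the t ≤ 66 branch applies.
G = 99.47·ln 39.41 − 161.1 = 99.47·3.6740 − 161.1 = 204.355.
Rounded: 204.

204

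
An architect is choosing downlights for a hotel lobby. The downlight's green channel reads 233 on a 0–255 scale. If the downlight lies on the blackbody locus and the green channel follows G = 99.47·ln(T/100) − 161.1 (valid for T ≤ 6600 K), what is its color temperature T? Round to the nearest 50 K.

ln t = (233 + 161.1) / 99.47 = 3.9620.
t = e^3.9620 = 52.562.
T = 100·t = 5256 K → 5250 K to the nearest 50 K.

5250 K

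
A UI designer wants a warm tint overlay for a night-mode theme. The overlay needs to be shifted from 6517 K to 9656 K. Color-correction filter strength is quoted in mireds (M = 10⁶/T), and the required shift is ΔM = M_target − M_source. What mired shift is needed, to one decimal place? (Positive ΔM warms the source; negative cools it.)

-49.9 mireds

M_source = 10⁶/6517 = 153.445; M_target = 10⁶/9656 = 103.563.
ΔM = 103.563 − 153.445 = -49.882 → -49.9 mireds, a cooling shift.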